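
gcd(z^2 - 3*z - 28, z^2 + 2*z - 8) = z + 4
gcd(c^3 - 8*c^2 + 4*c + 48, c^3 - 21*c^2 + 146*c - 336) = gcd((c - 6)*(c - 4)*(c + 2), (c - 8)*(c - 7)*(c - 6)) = c - 6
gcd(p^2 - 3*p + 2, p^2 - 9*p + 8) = p - 1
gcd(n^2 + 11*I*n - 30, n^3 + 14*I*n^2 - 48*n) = n + 6*I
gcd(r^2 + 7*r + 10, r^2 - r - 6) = r + 2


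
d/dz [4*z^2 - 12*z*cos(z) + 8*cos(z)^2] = 12*z*sin(z) + 8*z - 8*sin(2*z) - 12*cos(z)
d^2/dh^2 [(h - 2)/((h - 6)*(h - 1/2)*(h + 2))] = 4*(12*h^5 - 102*h^4 + 409*h^3 - 390*h^2 - 612*h - 776)/(8*h^9 - 108*h^8 + 246*h^7 + 1575*h^6 - 3756*h^5 - 10764*h^4 + 5824*h^3 + 10512*h^2 - 8640*h + 1728)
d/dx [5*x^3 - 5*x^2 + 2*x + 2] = 15*x^2 - 10*x + 2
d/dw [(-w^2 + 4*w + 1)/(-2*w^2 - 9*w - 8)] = (17*w^2 + 20*w - 23)/(4*w^4 + 36*w^3 + 113*w^2 + 144*w + 64)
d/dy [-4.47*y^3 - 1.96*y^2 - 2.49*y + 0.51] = -13.41*y^2 - 3.92*y - 2.49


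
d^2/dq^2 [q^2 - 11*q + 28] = 2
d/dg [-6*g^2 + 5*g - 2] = 5 - 12*g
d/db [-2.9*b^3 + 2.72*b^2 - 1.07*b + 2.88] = -8.7*b^2 + 5.44*b - 1.07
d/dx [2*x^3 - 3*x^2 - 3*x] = 6*x^2 - 6*x - 3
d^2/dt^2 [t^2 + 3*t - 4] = 2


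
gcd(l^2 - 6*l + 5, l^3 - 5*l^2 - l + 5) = l^2 - 6*l + 5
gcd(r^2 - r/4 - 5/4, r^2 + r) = r + 1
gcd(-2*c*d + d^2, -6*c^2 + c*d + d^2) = 2*c - d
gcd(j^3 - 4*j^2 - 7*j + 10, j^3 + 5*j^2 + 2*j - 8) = j^2 + j - 2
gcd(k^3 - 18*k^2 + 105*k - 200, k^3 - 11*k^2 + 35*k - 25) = k^2 - 10*k + 25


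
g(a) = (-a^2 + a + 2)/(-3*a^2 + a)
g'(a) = (1 - 2*a)/(-3*a^2 + a) + (6*a - 1)*(-a^2 + a + 2)/(-3*a^2 + a)^2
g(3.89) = 0.22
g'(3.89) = 0.04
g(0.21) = 27.88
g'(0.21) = 100.74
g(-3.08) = 0.34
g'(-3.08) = -0.02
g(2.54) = 0.11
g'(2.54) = 0.15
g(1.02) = -0.94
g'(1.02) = 2.79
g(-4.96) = 0.35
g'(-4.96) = -0.00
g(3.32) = 0.19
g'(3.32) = 0.07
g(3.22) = 0.18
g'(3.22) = 0.07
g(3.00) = 0.17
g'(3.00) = 0.09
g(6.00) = 0.27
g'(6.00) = 0.01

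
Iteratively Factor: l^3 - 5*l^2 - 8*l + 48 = (l - 4)*(l^2 - l - 12) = (l - 4)*(l + 3)*(l - 4)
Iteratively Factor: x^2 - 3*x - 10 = (x - 5)*(x + 2)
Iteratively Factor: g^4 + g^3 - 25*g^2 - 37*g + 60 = (g - 5)*(g^3 + 6*g^2 + 5*g - 12) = (g - 5)*(g + 3)*(g^2 + 3*g - 4) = (g - 5)*(g - 1)*(g + 3)*(g + 4)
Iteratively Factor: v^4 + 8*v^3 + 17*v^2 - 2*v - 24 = (v + 2)*(v^3 + 6*v^2 + 5*v - 12) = (v + 2)*(v + 4)*(v^2 + 2*v - 3) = (v - 1)*(v + 2)*(v + 4)*(v + 3)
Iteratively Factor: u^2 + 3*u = (u + 3)*(u)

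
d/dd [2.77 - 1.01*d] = -1.01000000000000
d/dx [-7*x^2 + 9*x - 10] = 9 - 14*x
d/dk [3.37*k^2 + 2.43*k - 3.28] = 6.74*k + 2.43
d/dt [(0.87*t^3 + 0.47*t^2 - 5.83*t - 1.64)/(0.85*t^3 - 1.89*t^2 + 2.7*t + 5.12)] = (-2.0438*t^4 + 14.609*t^3 + 7.7955*t^2 - 1.3864*t - 25.4216)/(0.7225*t^6 - 3.213*t^5 + 8.1621*t^4 - 1.502*t^3 - 12.0636*t^2 + 27.648*t + 26.2144)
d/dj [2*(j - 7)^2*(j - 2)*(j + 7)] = 8*j^3 - 54*j^2 - 140*j + 882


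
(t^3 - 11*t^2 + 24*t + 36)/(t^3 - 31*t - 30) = (t - 6)/(t + 5)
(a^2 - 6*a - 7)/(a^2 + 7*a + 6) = (a - 7)/(a + 6)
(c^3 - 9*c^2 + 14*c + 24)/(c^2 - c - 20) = (-c^3 + 9*c^2 - 14*c - 24)/(-c^2 + c + 20)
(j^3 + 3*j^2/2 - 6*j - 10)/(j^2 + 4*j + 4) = j - 5/2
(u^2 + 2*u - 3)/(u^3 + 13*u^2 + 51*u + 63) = (u - 1)/(u^2 + 10*u + 21)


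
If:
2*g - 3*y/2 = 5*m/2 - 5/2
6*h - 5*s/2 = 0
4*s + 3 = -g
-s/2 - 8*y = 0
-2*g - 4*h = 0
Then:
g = 15/19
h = -15/38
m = 1213/760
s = -18/19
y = 9/152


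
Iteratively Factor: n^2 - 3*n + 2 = (n - 2)*(n - 1)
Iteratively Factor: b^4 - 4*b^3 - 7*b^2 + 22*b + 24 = (b + 1)*(b^3 - 5*b^2 - 2*b + 24) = (b - 4)*(b + 1)*(b^2 - b - 6) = (b - 4)*(b + 1)*(b + 2)*(b - 3)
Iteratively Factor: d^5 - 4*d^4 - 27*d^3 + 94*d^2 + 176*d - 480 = (d + 3)*(d^4 - 7*d^3 - 6*d^2 + 112*d - 160) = (d - 2)*(d + 3)*(d^3 - 5*d^2 - 16*d + 80) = (d - 4)*(d - 2)*(d + 3)*(d^2 - d - 20) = (d - 5)*(d - 4)*(d - 2)*(d + 3)*(d + 4)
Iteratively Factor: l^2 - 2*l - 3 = (l - 3)*(l + 1)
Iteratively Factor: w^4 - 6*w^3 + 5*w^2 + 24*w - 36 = (w + 2)*(w^3 - 8*w^2 + 21*w - 18) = (w - 3)*(w + 2)*(w^2 - 5*w + 6) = (w - 3)*(w - 2)*(w + 2)*(w - 3)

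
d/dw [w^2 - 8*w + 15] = 2*w - 8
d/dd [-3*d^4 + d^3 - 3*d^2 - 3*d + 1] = -12*d^3 + 3*d^2 - 6*d - 3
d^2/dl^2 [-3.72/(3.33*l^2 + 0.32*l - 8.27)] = (82.501416*l^2 + 7.928064*l - 3.72*(6.66*l + 0.32)*(13.32*l + 0.64) - 204.890904)/(3.33*l^2 + 0.32*l - 8.27)^3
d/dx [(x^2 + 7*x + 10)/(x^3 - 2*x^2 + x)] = (-x^3 - 15*x^2 - 30*x + 10)/(x^2*(x^3 - 3*x^2 + 3*x - 1))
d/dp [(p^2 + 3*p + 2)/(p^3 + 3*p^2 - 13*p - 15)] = (-p^2 - 4*p - 19)/(p^4 + 4*p^3 - 26*p^2 - 60*p + 225)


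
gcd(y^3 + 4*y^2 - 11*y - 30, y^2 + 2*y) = y + 2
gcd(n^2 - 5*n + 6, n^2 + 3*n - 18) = n - 3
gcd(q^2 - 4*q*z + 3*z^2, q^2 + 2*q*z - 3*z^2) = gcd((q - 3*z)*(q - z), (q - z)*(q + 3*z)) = -q + z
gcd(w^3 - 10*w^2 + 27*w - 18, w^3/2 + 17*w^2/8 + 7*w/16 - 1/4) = 1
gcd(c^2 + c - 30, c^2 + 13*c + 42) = c + 6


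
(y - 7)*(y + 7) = y^2 - 49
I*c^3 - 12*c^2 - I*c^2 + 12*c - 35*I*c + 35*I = (c + 5*I)*(c + 7*I)*(I*c - I)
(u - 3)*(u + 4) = u^2 + u - 12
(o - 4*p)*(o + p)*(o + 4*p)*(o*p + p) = o^4*p + o^3*p^2 + o^3*p - 16*o^2*p^3 + o^2*p^2 - 16*o*p^4 - 16*o*p^3 - 16*p^4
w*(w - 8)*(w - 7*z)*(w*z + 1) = w^4*z - 7*w^3*z^2 - 8*w^3*z + w^3 + 56*w^2*z^2 - 7*w^2*z - 8*w^2 + 56*w*z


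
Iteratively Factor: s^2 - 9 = (s + 3)*(s - 3)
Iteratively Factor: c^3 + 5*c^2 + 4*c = (c)*(c^2 + 5*c + 4) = c*(c + 4)*(c + 1)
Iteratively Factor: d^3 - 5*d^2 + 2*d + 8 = (d - 2)*(d^2 - 3*d - 4) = (d - 2)*(d + 1)*(d - 4)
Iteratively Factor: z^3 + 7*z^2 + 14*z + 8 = (z + 4)*(z^2 + 3*z + 2) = (z + 2)*(z + 4)*(z + 1)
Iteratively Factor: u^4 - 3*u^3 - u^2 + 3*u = (u + 1)*(u^3 - 4*u^2 + 3*u) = (u - 1)*(u + 1)*(u^2 - 3*u) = u*(u - 1)*(u + 1)*(u - 3)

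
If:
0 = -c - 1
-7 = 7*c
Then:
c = -1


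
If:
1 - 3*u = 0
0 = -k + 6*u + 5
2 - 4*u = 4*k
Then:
No Solution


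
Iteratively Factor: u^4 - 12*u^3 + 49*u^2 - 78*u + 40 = (u - 1)*(u^3 - 11*u^2 + 38*u - 40) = (u - 2)*(u - 1)*(u^2 - 9*u + 20) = (u - 5)*(u - 2)*(u - 1)*(u - 4)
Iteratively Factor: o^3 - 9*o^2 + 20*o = (o)*(o^2 - 9*o + 20) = o*(o - 4)*(o - 5)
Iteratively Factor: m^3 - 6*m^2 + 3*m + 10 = (m - 2)*(m^2 - 4*m - 5) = (m - 5)*(m - 2)*(m + 1)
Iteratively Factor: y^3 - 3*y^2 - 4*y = (y + 1)*(y^2 - 4*y) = (y - 4)*(y + 1)*(y)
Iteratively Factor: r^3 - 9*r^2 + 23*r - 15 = (r - 3)*(r^2 - 6*r + 5) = (r - 3)*(r - 1)*(r - 5)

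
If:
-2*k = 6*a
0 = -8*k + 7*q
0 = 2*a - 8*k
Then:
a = 0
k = 0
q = 0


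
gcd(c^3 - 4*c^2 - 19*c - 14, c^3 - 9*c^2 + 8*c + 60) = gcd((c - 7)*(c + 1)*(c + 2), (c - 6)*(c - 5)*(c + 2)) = c + 2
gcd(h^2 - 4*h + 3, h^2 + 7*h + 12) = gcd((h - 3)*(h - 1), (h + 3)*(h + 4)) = 1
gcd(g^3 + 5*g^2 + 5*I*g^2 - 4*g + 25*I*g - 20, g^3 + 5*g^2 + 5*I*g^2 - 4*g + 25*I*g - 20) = g^3 + g^2*(5 + 5*I) + g*(-4 + 25*I) - 20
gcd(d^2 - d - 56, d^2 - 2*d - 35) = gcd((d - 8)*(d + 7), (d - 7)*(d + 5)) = 1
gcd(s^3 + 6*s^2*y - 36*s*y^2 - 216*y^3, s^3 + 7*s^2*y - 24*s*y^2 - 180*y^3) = s^2 + 12*s*y + 36*y^2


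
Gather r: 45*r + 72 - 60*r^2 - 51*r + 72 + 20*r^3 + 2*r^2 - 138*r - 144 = 20*r^3 - 58*r^2 - 144*r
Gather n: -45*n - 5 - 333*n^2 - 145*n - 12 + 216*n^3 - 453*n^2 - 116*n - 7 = 216*n^3 - 786*n^2 - 306*n - 24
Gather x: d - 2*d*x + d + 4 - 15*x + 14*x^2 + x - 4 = 2*d + 14*x^2 + x*(-2*d - 14)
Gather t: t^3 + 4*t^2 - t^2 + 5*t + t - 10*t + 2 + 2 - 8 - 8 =t^3 + 3*t^2 - 4*t - 12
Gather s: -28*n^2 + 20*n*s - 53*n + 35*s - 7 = -28*n^2 - 53*n + s*(20*n + 35) - 7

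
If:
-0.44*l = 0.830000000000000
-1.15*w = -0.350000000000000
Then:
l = -1.89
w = 0.30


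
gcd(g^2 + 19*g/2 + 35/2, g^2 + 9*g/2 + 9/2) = 1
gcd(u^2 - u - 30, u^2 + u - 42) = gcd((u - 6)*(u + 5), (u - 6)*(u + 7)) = u - 6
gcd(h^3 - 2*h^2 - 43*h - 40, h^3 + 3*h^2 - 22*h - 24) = h + 1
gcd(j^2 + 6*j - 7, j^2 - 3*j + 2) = j - 1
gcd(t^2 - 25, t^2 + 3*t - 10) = t + 5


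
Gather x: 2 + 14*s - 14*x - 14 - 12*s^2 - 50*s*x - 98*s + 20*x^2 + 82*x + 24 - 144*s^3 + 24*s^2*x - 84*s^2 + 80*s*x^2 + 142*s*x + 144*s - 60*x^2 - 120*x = -144*s^3 - 96*s^2 + 60*s + x^2*(80*s - 40) + x*(24*s^2 + 92*s - 52) + 12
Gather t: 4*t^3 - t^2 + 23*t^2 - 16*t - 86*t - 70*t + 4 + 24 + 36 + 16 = 4*t^3 + 22*t^2 - 172*t + 80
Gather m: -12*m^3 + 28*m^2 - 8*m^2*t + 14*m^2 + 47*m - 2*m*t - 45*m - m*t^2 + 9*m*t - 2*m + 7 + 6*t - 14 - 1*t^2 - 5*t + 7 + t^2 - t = -12*m^3 + m^2*(42 - 8*t) + m*(-t^2 + 7*t)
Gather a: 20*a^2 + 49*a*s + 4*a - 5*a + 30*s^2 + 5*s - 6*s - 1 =20*a^2 + a*(49*s - 1) + 30*s^2 - s - 1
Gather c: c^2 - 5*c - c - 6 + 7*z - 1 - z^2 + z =c^2 - 6*c - z^2 + 8*z - 7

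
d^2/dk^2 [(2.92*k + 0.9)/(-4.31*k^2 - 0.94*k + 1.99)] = (-(2.92*k + 0.9)*(8.62*k + 0.94)*(17.24*k + 1.88) + (75.5112*k + 13.2476)*(4.31*k^2 + 0.94*k - 1.99))/(4.31*k^2 + 0.94*k - 1.99)^3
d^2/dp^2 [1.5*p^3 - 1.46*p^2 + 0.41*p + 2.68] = 9.0*p - 2.92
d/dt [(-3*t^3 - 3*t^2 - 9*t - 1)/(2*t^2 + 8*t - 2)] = (-3*t^4 - 24*t^3 + 6*t^2 + 8*t + 13)/(2*(t^4 + 8*t^3 + 14*t^2 - 8*t + 1))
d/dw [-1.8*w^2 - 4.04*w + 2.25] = -3.6*w - 4.04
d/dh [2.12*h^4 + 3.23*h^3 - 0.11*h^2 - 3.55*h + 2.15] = 8.48*h^3 + 9.69*h^2 - 0.22*h - 3.55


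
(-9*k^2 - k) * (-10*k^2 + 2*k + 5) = 90*k^4 - 8*k^3 - 47*k^2 - 5*k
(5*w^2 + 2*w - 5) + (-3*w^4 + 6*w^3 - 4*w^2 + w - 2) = -3*w^4 + 6*w^3 + w^2 + 3*w - 7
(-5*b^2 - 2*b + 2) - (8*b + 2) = -5*b^2 - 10*b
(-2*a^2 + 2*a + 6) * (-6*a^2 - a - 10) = 12*a^4 - 10*a^3 - 18*a^2 - 26*a - 60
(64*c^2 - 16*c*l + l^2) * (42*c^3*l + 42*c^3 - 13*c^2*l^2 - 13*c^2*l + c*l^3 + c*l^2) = 2688*c^5*l + 2688*c^5 - 1504*c^4*l^2 - 1504*c^4*l + 314*c^3*l^3 + 314*c^3*l^2 - 29*c^2*l^4 - 29*c^2*l^3 + c*l^5 + c*l^4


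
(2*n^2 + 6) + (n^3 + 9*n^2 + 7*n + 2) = n^3 + 11*n^2 + 7*n + 8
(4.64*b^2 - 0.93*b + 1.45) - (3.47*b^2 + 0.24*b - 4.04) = 1.17*b^2 - 1.17*b + 5.49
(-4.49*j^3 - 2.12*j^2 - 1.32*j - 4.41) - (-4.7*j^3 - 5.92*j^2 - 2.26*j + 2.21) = 0.21*j^3 + 3.8*j^2 + 0.94*j - 6.62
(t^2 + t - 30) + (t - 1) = t^2 + 2*t - 31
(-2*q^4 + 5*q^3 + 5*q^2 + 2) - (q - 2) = -2*q^4 + 5*q^3 + 5*q^2 - q + 4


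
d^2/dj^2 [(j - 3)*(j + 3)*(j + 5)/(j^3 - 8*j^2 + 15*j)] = 2*(13*j^3 + 45*j^2 - 225*j + 375)/(j^3*(j^3 - 15*j^2 + 75*j - 125))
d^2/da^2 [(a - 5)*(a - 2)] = 2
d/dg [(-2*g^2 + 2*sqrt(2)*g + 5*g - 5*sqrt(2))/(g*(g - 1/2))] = 2*(-8*g^2 - 4*sqrt(2)*g^2 + 20*sqrt(2)*g - 5*sqrt(2))/(g^2*(4*g^2 - 4*g + 1))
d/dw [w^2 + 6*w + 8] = 2*w + 6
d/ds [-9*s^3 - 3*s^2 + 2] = 3*s*(-9*s - 2)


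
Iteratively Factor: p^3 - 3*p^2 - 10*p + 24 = (p - 2)*(p^2 - p - 12) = (p - 2)*(p + 3)*(p - 4)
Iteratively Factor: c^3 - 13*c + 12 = (c + 4)*(c^2 - 4*c + 3) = (c - 3)*(c + 4)*(c - 1)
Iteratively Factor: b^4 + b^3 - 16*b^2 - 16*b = (b - 4)*(b^3 + 5*b^2 + 4*b) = (b - 4)*(b + 4)*(b^2 + b) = b*(b - 4)*(b + 4)*(b + 1)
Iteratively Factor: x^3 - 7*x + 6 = (x - 1)*(x^2 + x - 6) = (x - 2)*(x - 1)*(x + 3)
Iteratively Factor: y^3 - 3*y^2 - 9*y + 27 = (y - 3)*(y^2 - 9) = (y - 3)*(y + 3)*(y - 3)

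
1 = 1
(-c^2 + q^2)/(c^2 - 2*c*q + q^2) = (c + q)/(-c + q)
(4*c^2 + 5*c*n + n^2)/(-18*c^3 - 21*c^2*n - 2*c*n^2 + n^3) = (-4*c - n)/(18*c^2 + 3*c*n - n^2)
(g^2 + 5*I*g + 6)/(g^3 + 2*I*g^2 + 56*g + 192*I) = (g - I)/(g^2 - 4*I*g + 32)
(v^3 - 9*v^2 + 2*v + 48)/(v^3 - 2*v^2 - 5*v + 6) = (v - 8)/(v - 1)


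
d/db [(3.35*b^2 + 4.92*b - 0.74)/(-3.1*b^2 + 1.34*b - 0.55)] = (19.741*b^2 - 8.273*b - 1.7144)/(9.61*b^4 - 8.308*b^3 + 5.2056*b^2 - 1.474*b + 0.3025)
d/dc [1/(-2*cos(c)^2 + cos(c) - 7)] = (1 - 4*cos(c))*sin(c)/(-cos(c) + cos(2*c) + 8)^2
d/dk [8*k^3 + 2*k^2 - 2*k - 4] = 24*k^2 + 4*k - 2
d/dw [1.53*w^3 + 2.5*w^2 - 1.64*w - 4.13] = 4.59*w^2 + 5.0*w - 1.64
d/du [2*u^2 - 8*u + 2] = 4*u - 8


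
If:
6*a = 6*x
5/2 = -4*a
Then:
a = -5/8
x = -5/8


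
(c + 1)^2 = c^2 + 2*c + 1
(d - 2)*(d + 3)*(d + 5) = d^3 + 6*d^2 - d - 30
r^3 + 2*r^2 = r^2*(r + 2)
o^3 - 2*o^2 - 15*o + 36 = (o - 3)^2*(o + 4)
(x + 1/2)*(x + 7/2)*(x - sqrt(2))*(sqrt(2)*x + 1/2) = sqrt(2)*x^4 - 3*x^3/2 + 4*sqrt(2)*x^3 - 6*x^2 + 5*sqrt(2)*x^2/4 - 2*sqrt(2)*x - 21*x/8 - 7*sqrt(2)/8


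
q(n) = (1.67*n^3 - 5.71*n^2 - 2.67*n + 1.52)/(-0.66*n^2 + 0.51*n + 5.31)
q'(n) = (1.32*n - 0.51)*(1.67*n^3 - 5.71*n^2 - 2.67*n + 1.52)/(-0.66*n^2 + 0.51*n + 5.31)^2 + (5.01*n^2 - 11.42*n - 2.67)/(-0.66*n^2 + 0.51*n + 5.31)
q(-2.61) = 116.23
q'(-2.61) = 770.56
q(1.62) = -2.43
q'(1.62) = -2.72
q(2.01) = -3.64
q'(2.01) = -3.59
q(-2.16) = -32.05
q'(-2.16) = 135.58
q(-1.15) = -1.43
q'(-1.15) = 5.19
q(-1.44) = -3.57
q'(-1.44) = 10.22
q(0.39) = -0.05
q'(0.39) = -1.18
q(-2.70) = 74.87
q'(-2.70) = 273.61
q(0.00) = 0.29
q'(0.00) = -0.53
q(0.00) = 0.29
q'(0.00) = -0.53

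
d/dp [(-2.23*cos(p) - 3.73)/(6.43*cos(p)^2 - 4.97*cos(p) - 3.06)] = (-14.3389*cos(p)^2 - 47.9678*cos(p) + 11.7143)*sin(p)/(41.3449*cos(p)^4 - 63.9142*cos(p)^3 - 14.6507*cos(p)^2 + 30.4164*cos(p) + 9.3636)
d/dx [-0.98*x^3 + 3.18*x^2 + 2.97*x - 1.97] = -2.94*x^2 + 6.36*x + 2.97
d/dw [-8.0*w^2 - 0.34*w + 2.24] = -16.0*w - 0.34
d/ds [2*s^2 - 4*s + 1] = 4*s - 4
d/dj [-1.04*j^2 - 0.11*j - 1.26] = -2.08*j - 0.11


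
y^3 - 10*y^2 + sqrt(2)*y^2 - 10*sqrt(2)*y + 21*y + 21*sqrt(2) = (y - 7)*(y - 3)*(y + sqrt(2))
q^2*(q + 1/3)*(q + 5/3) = q^4 + 2*q^3 + 5*q^2/9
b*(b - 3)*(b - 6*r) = b^3 - 6*b^2*r - 3*b^2 + 18*b*r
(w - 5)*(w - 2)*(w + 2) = w^3 - 5*w^2 - 4*w + 20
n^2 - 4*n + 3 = (n - 3)*(n - 1)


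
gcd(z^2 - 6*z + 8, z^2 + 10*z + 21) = 1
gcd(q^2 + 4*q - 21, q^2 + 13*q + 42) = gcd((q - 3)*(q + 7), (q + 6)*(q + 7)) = q + 7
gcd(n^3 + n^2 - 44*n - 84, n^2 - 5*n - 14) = n^2 - 5*n - 14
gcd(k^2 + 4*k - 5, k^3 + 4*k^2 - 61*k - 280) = k + 5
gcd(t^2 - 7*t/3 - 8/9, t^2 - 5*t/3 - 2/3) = t + 1/3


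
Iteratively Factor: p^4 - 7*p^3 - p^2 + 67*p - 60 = (p - 5)*(p^3 - 2*p^2 - 11*p + 12) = (p - 5)*(p - 4)*(p^2 + 2*p - 3) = (p - 5)*(p - 4)*(p - 1)*(p + 3)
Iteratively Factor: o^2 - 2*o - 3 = (o - 3)*(o + 1)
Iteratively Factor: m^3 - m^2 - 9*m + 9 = (m + 3)*(m^2 - 4*m + 3) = (m - 3)*(m + 3)*(m - 1)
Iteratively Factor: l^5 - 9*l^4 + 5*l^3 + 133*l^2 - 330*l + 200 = (l - 5)*(l^4 - 4*l^3 - 15*l^2 + 58*l - 40) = (l - 5)*(l - 1)*(l^3 - 3*l^2 - 18*l + 40) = (l - 5)*(l - 1)*(l + 4)*(l^2 - 7*l + 10) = (l - 5)*(l - 2)*(l - 1)*(l + 4)*(l - 5)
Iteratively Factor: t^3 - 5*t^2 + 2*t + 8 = (t - 4)*(t^2 - t - 2) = (t - 4)*(t + 1)*(t - 2)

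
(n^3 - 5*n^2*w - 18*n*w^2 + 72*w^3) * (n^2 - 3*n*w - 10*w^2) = n^5 - 8*n^4*w - 13*n^3*w^2 + 176*n^2*w^3 - 36*n*w^4 - 720*w^5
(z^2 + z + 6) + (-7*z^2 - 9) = -6*z^2 + z - 3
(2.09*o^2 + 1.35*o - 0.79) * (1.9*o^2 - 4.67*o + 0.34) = 3.971*o^4 - 7.1953*o^3 - 7.0949*o^2 + 4.1483*o - 0.2686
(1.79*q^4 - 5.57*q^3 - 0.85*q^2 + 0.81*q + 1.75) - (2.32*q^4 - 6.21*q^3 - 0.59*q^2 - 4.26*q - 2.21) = -0.53*q^4 + 0.64*q^3 - 0.26*q^2 + 5.07*q + 3.96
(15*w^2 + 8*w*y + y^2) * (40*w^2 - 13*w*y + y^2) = 600*w^4 + 125*w^3*y - 49*w^2*y^2 - 5*w*y^3 + y^4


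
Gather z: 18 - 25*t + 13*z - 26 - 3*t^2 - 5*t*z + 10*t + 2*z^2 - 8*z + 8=-3*t^2 - 15*t + 2*z^2 + z*(5 - 5*t)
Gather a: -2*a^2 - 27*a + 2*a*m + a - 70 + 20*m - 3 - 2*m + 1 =-2*a^2 + a*(2*m - 26) + 18*m - 72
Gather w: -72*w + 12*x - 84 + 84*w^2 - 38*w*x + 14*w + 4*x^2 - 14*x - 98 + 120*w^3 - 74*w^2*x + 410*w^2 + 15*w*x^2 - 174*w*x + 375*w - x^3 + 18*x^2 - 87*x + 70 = 120*w^3 + w^2*(494 - 74*x) + w*(15*x^2 - 212*x + 317) - x^3 + 22*x^2 - 89*x - 112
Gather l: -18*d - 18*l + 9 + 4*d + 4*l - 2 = -14*d - 14*l + 7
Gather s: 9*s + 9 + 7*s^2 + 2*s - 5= 7*s^2 + 11*s + 4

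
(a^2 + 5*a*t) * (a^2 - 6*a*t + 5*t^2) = a^4 - a^3*t - 25*a^2*t^2 + 25*a*t^3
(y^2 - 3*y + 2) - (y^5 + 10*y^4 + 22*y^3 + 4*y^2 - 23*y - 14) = -y^5 - 10*y^4 - 22*y^3 - 3*y^2 + 20*y + 16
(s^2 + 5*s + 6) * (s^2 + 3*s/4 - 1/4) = s^4 + 23*s^3/4 + 19*s^2/2 + 13*s/4 - 3/2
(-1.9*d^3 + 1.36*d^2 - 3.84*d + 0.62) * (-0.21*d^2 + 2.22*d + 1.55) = 0.399*d^5 - 4.5036*d^4 + 0.880600000000001*d^3 - 6.547*d^2 - 4.5756*d + 0.961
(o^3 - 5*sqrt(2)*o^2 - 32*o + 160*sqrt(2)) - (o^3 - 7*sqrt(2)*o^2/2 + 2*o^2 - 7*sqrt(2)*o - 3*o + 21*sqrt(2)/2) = -3*sqrt(2)*o^2/2 - 2*o^2 - 29*o + 7*sqrt(2)*o + 299*sqrt(2)/2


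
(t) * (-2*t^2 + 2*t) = -2*t^3 + 2*t^2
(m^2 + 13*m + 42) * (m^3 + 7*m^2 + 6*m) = m^5 + 20*m^4 + 139*m^3 + 372*m^2 + 252*m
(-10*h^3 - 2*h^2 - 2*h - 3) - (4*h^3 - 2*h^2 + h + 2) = -14*h^3 - 3*h - 5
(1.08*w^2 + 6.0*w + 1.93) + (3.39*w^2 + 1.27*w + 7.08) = 4.47*w^2 + 7.27*w + 9.01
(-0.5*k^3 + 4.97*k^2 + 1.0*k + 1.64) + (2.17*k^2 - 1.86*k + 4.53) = -0.5*k^3 + 7.14*k^2 - 0.86*k + 6.17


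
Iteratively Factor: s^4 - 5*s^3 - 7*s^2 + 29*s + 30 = (s + 2)*(s^3 - 7*s^2 + 7*s + 15) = (s - 5)*(s + 2)*(s^2 - 2*s - 3) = (s - 5)*(s + 1)*(s + 2)*(s - 3)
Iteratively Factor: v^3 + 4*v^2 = (v)*(v^2 + 4*v) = v*(v + 4)*(v)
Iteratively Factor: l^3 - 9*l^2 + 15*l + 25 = (l - 5)*(l^2 - 4*l - 5) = (l - 5)*(l + 1)*(l - 5)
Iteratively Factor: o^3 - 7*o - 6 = (o + 1)*(o^2 - o - 6) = (o - 3)*(o + 1)*(o + 2)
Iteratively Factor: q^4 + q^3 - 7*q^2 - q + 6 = (q + 1)*(q^3 - 7*q + 6) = (q - 1)*(q + 1)*(q^2 + q - 6) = (q - 2)*(q - 1)*(q + 1)*(q + 3)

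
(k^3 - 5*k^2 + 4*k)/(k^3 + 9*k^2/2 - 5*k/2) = 2*(k^2 - 5*k + 4)/(2*k^2 + 9*k - 5)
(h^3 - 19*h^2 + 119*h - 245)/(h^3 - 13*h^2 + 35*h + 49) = (h - 5)/(h + 1)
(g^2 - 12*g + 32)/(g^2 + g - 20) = (g - 8)/(g + 5)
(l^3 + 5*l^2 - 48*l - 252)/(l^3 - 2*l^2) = (l^3 + 5*l^2 - 48*l - 252)/(l^2*(l - 2))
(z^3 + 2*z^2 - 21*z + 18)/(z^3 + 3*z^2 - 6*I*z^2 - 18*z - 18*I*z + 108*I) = (z - 1)/(z - 6*I)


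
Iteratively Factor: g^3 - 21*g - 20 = (g + 1)*(g^2 - g - 20) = (g + 1)*(g + 4)*(g - 5)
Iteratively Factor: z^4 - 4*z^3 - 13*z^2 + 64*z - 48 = (z - 4)*(z^3 - 13*z + 12) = (z - 4)*(z + 4)*(z^2 - 4*z + 3) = (z - 4)*(z - 3)*(z + 4)*(z - 1)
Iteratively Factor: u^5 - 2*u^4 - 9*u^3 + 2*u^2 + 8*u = (u)*(u^4 - 2*u^3 - 9*u^2 + 2*u + 8) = u*(u + 2)*(u^3 - 4*u^2 - u + 4) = u*(u + 1)*(u + 2)*(u^2 - 5*u + 4) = u*(u - 1)*(u + 1)*(u + 2)*(u - 4)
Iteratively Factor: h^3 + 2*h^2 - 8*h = (h - 2)*(h^2 + 4*h) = h*(h - 2)*(h + 4)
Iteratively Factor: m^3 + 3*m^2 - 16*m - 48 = (m + 4)*(m^2 - m - 12) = (m - 4)*(m + 4)*(m + 3)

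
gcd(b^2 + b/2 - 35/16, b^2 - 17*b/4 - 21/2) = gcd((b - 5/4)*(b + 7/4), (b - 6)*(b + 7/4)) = b + 7/4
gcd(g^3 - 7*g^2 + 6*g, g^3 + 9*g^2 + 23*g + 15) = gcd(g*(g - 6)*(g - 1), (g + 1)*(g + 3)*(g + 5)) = 1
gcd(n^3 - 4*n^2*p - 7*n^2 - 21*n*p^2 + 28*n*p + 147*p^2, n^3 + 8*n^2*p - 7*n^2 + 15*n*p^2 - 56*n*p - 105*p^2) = n^2 + 3*n*p - 7*n - 21*p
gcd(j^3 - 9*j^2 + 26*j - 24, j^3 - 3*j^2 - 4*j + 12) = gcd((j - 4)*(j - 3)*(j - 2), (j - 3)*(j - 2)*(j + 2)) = j^2 - 5*j + 6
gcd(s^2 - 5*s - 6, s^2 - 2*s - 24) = s - 6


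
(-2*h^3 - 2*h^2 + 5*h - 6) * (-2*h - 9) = 4*h^4 + 22*h^3 + 8*h^2 - 33*h + 54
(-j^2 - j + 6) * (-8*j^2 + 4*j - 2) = 8*j^4 + 4*j^3 - 50*j^2 + 26*j - 12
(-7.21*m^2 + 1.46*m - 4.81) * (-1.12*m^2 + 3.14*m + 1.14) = 8.0752*m^4 - 24.2746*m^3 + 1.7522*m^2 - 13.439*m - 5.4834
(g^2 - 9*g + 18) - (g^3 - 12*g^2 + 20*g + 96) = -g^3 + 13*g^2 - 29*g - 78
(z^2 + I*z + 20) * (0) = 0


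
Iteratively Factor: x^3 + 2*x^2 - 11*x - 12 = (x + 1)*(x^2 + x - 12) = (x + 1)*(x + 4)*(x - 3)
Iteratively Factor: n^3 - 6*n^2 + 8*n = (n - 4)*(n^2 - 2*n) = (n - 4)*(n - 2)*(n)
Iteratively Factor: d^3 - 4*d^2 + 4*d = (d - 2)*(d^2 - 2*d) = (d - 2)^2*(d)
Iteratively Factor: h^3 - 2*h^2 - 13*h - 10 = (h - 5)*(h^2 + 3*h + 2) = (h - 5)*(h + 1)*(h + 2)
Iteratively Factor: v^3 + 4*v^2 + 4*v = (v + 2)*(v^2 + 2*v) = (v + 2)^2*(v)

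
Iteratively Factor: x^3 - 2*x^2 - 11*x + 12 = (x - 4)*(x^2 + 2*x - 3) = (x - 4)*(x - 1)*(x + 3)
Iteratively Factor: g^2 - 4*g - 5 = (g + 1)*(g - 5)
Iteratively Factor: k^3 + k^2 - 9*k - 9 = (k - 3)*(k^2 + 4*k + 3) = (k - 3)*(k + 3)*(k + 1)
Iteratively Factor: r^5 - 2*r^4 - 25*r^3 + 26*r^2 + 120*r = (r)*(r^4 - 2*r^3 - 25*r^2 + 26*r + 120) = r*(r + 2)*(r^3 - 4*r^2 - 17*r + 60) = r*(r - 5)*(r + 2)*(r^2 + r - 12) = r*(r - 5)*(r - 3)*(r + 2)*(r + 4)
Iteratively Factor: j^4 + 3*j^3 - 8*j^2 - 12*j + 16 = (j + 4)*(j^3 - j^2 - 4*j + 4) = (j - 1)*(j + 4)*(j^2 - 4) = (j - 1)*(j + 2)*(j + 4)*(j - 2)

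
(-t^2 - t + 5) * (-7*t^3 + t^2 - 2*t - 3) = 7*t^5 + 6*t^4 - 34*t^3 + 10*t^2 - 7*t - 15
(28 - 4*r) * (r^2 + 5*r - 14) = -4*r^3 + 8*r^2 + 196*r - 392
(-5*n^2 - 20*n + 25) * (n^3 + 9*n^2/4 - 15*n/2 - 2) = -5*n^5 - 125*n^4/4 + 35*n^3/2 + 865*n^2/4 - 295*n/2 - 50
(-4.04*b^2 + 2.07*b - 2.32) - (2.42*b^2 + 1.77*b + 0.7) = -6.46*b^2 + 0.3*b - 3.02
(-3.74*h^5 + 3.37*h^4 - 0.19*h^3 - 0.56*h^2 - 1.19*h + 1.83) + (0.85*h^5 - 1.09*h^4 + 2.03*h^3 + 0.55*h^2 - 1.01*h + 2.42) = -2.89*h^5 + 2.28*h^4 + 1.84*h^3 - 0.01*h^2 - 2.2*h + 4.25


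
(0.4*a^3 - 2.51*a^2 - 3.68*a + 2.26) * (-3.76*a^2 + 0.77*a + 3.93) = -1.504*a^5 + 9.7456*a^4 + 13.4761*a^3 - 21.1955*a^2 - 12.7222*a + 8.8818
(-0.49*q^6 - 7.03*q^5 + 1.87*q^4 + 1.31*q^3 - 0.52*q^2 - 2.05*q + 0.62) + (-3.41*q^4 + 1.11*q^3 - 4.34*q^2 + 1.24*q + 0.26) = -0.49*q^6 - 7.03*q^5 - 1.54*q^4 + 2.42*q^3 - 4.86*q^2 - 0.81*q + 0.88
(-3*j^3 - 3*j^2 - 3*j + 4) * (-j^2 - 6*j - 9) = 3*j^5 + 21*j^4 + 48*j^3 + 41*j^2 + 3*j - 36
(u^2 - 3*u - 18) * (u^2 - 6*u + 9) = u^4 - 9*u^3 + 9*u^2 + 81*u - 162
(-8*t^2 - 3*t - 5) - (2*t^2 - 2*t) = -10*t^2 - t - 5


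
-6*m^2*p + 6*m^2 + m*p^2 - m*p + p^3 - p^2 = (-2*m + p)*(3*m + p)*(p - 1)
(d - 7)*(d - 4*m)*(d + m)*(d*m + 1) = d^4*m - 3*d^3*m^2 - 7*d^3*m + d^3 - 4*d^2*m^3 + 21*d^2*m^2 - 3*d^2*m - 7*d^2 + 28*d*m^3 - 4*d*m^2 + 21*d*m + 28*m^2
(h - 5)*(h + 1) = h^2 - 4*h - 5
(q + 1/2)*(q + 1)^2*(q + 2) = q^4 + 9*q^3/2 + 7*q^2 + 9*q/2 + 1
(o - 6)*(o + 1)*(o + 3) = o^3 - 2*o^2 - 21*o - 18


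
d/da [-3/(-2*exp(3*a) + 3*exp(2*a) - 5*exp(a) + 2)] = (-18*exp(2*a) + 18*exp(a) - 15)*exp(a)/(2*exp(3*a) - 3*exp(2*a) + 5*exp(a) - 2)^2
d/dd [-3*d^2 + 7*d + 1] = 7 - 6*d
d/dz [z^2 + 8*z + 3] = 2*z + 8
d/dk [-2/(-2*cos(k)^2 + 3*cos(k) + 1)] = 2*(4*cos(k) - 3)*sin(k)/(3*cos(k) - cos(2*k))^2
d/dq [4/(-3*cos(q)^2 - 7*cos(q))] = -4*(6*cos(q) + 7)*sin(q)/((3*cos(q) + 7)^2*cos(q)^2)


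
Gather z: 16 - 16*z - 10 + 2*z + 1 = 7 - 14*z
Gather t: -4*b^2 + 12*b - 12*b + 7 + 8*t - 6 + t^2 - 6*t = -4*b^2 + t^2 + 2*t + 1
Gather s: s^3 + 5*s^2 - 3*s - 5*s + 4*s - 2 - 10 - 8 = s^3 + 5*s^2 - 4*s - 20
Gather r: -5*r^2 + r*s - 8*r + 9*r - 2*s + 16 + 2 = -5*r^2 + r*(s + 1) - 2*s + 18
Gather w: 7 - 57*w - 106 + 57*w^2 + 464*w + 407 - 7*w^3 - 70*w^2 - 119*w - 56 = -7*w^3 - 13*w^2 + 288*w + 252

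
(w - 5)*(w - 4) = w^2 - 9*w + 20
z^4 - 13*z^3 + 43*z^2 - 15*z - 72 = (z - 8)*(z - 3)^2*(z + 1)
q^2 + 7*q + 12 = (q + 3)*(q + 4)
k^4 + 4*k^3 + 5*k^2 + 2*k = k*(k + 1)^2*(k + 2)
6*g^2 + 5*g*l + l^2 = (2*g + l)*(3*g + l)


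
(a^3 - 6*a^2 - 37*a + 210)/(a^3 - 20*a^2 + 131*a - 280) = (a + 6)/(a - 8)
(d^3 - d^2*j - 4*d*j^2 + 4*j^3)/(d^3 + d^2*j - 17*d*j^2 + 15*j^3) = (d^2 - 4*j^2)/(d^2 + 2*d*j - 15*j^2)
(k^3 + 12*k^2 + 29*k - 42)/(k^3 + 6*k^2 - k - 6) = (k + 7)/(k + 1)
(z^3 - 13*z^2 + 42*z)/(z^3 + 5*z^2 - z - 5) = z*(z^2 - 13*z + 42)/(z^3 + 5*z^2 - z - 5)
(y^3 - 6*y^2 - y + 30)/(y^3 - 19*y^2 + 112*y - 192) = (y^2 - 3*y - 10)/(y^2 - 16*y + 64)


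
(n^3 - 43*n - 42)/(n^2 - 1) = (n^2 - n - 42)/(n - 1)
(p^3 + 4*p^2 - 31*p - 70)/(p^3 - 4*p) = (p^2 + 2*p - 35)/(p*(p - 2))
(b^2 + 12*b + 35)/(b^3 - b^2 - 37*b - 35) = (b + 7)/(b^2 - 6*b - 7)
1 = 1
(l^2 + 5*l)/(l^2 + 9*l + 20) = l/(l + 4)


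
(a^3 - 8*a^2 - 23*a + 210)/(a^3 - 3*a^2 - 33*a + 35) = (a - 6)/(a - 1)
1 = 1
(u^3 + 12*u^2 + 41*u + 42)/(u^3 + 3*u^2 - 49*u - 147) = (u + 2)/(u - 7)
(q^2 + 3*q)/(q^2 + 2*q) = (q + 3)/(q + 2)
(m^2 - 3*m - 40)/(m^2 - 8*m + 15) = (m^2 - 3*m - 40)/(m^2 - 8*m + 15)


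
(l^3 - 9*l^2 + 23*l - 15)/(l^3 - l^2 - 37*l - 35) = (-l^3 + 9*l^2 - 23*l + 15)/(-l^3 + l^2 + 37*l + 35)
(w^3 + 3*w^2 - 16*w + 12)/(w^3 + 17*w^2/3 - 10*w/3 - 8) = 3*(w^2 - 3*w + 2)/(3*w^2 - w - 4)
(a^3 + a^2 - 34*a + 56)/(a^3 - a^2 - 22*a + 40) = (a + 7)/(a + 5)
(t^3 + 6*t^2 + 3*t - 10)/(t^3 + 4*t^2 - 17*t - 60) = (t^2 + t - 2)/(t^2 - t - 12)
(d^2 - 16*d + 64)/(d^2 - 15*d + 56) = (d - 8)/(d - 7)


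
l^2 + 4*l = l*(l + 4)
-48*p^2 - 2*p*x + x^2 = (-8*p + x)*(6*p + x)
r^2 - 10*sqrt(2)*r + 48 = (r - 6*sqrt(2))*(r - 4*sqrt(2))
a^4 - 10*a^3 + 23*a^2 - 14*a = a*(a - 7)*(a - 2)*(a - 1)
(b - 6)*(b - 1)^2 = b^3 - 8*b^2 + 13*b - 6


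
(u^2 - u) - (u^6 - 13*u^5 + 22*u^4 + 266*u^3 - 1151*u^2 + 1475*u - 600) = -u^6 + 13*u^5 - 22*u^4 - 266*u^3 + 1152*u^2 - 1476*u + 600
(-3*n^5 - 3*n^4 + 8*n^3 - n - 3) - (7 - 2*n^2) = -3*n^5 - 3*n^4 + 8*n^3 + 2*n^2 - n - 10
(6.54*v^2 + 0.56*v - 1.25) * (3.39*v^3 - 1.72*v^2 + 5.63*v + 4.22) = 22.1706*v^5 - 9.3504*v^4 + 31.6195*v^3 + 32.9016*v^2 - 4.6743*v - 5.275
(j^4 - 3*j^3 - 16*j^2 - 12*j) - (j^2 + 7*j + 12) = j^4 - 3*j^3 - 17*j^2 - 19*j - 12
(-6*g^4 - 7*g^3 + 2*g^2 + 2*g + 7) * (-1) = 6*g^4 + 7*g^3 - 2*g^2 - 2*g - 7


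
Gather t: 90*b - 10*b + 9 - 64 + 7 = 80*b - 48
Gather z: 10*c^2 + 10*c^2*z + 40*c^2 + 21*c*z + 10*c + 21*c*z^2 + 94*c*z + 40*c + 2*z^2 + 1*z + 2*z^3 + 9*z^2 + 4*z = 50*c^2 + 50*c + 2*z^3 + z^2*(21*c + 11) + z*(10*c^2 + 115*c + 5)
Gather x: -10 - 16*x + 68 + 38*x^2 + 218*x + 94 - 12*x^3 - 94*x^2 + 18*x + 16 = -12*x^3 - 56*x^2 + 220*x + 168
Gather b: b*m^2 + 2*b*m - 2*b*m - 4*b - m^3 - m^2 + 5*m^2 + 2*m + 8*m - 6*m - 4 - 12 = b*(m^2 - 4) - m^3 + 4*m^2 + 4*m - 16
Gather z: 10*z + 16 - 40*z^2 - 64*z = -40*z^2 - 54*z + 16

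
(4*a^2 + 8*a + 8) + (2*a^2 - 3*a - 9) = 6*a^2 + 5*a - 1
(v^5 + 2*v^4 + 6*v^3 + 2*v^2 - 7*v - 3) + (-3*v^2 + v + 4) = v^5 + 2*v^4 + 6*v^3 - v^2 - 6*v + 1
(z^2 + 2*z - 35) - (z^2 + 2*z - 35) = 0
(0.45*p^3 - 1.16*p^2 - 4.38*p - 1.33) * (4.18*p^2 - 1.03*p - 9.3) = 1.881*p^5 - 5.3123*p^4 - 21.2986*p^3 + 9.74*p^2 + 42.1039*p + 12.369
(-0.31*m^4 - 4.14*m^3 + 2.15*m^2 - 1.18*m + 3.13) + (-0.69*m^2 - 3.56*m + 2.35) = -0.31*m^4 - 4.14*m^3 + 1.46*m^2 - 4.74*m + 5.48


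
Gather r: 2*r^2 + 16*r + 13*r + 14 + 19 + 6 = 2*r^2 + 29*r + 39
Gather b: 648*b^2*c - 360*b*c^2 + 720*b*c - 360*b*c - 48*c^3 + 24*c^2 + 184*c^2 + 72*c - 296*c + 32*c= 648*b^2*c + b*(-360*c^2 + 360*c) - 48*c^3 + 208*c^2 - 192*c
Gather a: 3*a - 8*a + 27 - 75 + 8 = -5*a - 40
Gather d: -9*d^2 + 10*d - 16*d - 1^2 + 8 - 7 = -9*d^2 - 6*d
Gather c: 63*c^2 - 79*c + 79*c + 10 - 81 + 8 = 63*c^2 - 63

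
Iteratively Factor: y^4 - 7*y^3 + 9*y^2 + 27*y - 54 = (y - 3)*(y^3 - 4*y^2 - 3*y + 18) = (y - 3)^2*(y^2 - y - 6) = (y - 3)^3*(y + 2)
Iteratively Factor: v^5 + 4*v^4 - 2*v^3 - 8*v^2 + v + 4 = (v - 1)*(v^4 + 5*v^3 + 3*v^2 - 5*v - 4) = (v - 1)*(v + 4)*(v^3 + v^2 - v - 1) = (v - 1)^2*(v + 4)*(v^2 + 2*v + 1) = (v - 1)^2*(v + 1)*(v + 4)*(v + 1)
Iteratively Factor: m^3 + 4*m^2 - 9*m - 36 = (m + 3)*(m^2 + m - 12) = (m + 3)*(m + 4)*(m - 3)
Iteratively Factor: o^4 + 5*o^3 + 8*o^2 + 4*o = (o + 2)*(o^3 + 3*o^2 + 2*o) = o*(o + 2)*(o^2 + 3*o + 2) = o*(o + 1)*(o + 2)*(o + 2)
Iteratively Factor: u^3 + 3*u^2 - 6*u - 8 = (u + 4)*(u^2 - u - 2) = (u + 1)*(u + 4)*(u - 2)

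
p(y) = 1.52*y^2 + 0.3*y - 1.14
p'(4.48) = 13.92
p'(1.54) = 4.98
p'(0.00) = 0.30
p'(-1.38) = -3.90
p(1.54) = 2.93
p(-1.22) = 0.76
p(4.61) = 32.55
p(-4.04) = 22.46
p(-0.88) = -0.23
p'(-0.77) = -2.04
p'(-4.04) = -11.98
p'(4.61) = 14.31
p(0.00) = -1.14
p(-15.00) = 336.36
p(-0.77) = -0.47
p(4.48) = 30.71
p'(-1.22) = -3.41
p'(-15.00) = -45.30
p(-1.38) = 1.34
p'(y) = 3.04*y + 0.3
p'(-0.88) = -2.38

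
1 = 1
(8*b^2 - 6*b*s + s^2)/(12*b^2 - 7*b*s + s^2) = (-2*b + s)/(-3*b + s)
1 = 1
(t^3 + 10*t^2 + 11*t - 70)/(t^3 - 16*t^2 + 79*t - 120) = (t^3 + 10*t^2 + 11*t - 70)/(t^3 - 16*t^2 + 79*t - 120)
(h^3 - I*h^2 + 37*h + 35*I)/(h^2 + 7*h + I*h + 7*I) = (h^2 - 2*I*h + 35)/(h + 7)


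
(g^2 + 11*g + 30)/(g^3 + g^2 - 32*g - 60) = (g + 6)/(g^2 - 4*g - 12)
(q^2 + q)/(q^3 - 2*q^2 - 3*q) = 1/(q - 3)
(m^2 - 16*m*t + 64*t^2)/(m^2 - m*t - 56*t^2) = (m - 8*t)/(m + 7*t)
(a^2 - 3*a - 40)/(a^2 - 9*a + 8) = (a + 5)/(a - 1)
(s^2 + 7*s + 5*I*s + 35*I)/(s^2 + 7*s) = (s + 5*I)/s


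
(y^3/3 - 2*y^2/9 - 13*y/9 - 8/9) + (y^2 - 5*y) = y^3/3 + 7*y^2/9 - 58*y/9 - 8/9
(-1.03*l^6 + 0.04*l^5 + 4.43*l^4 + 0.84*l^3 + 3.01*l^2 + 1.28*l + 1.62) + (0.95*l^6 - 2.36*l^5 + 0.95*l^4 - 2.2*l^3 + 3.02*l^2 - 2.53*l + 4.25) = -0.0800000000000001*l^6 - 2.32*l^5 + 5.38*l^4 - 1.36*l^3 + 6.03*l^2 - 1.25*l + 5.87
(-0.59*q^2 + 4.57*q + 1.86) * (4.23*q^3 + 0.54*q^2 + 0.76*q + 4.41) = -2.4957*q^5 + 19.0125*q^4 + 9.8872*q^3 + 1.8757*q^2 + 21.5673*q + 8.2026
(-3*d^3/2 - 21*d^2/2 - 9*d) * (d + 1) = -3*d^4/2 - 12*d^3 - 39*d^2/2 - 9*d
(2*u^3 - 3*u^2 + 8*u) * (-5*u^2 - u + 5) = -10*u^5 + 13*u^4 - 27*u^3 - 23*u^2 + 40*u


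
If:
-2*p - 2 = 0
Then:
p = -1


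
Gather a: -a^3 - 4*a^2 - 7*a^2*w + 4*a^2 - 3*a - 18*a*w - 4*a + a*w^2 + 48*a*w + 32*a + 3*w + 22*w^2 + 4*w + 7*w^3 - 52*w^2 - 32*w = -a^3 - 7*a^2*w + a*(w^2 + 30*w + 25) + 7*w^3 - 30*w^2 - 25*w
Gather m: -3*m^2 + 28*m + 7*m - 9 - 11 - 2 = -3*m^2 + 35*m - 22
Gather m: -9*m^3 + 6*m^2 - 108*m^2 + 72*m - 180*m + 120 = -9*m^3 - 102*m^2 - 108*m + 120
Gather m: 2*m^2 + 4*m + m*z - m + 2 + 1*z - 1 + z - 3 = 2*m^2 + m*(z + 3) + 2*z - 2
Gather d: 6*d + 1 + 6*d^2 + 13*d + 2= 6*d^2 + 19*d + 3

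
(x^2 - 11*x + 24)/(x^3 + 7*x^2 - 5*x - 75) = (x - 8)/(x^2 + 10*x + 25)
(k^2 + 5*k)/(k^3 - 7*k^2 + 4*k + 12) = k*(k + 5)/(k^3 - 7*k^2 + 4*k + 12)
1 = 1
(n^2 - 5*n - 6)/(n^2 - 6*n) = (n + 1)/n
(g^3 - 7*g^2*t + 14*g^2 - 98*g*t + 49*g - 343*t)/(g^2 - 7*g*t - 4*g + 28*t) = (g^2 + 14*g + 49)/(g - 4)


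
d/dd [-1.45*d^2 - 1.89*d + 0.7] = -2.9*d - 1.89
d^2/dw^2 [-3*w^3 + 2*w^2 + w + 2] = 4 - 18*w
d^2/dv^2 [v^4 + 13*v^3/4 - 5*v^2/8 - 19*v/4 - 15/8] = 12*v^2 + 39*v/2 - 5/4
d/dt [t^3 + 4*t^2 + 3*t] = 3*t^2 + 8*t + 3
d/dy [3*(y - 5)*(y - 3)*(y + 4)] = 9*y^2 - 24*y - 51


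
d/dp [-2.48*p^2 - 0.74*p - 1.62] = -4.96*p - 0.74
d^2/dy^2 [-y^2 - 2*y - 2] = -2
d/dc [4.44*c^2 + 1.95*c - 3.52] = 8.88*c + 1.95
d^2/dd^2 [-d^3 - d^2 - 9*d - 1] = -6*d - 2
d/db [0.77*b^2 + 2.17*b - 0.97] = 1.54*b + 2.17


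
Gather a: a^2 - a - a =a^2 - 2*a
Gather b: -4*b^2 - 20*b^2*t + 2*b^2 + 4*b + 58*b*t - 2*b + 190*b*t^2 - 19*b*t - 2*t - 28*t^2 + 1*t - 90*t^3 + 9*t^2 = b^2*(-20*t - 2) + b*(190*t^2 + 39*t + 2) - 90*t^3 - 19*t^2 - t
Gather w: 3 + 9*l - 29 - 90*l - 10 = -81*l - 36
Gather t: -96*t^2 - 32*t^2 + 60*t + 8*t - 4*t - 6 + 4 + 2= -128*t^2 + 64*t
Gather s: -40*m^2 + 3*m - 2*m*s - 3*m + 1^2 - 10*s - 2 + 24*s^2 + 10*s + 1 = -40*m^2 - 2*m*s + 24*s^2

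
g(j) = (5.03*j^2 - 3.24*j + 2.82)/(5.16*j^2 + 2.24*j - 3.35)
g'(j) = (-10.32*j - 2.24)*(5.03*j^2 - 3.24*j + 2.82)/(5.16*j^2 + 2.24*j - 3.35)^2 + (10.06*j - 3.24)/(5.16*j^2 + 2.24*j - 3.35) = (27.9856*j^2 - 62.8034*j + 4.5372)/(26.6256*j^4 + 23.1168*j^3 - 29.5544*j^2 - 15.008*j + 11.2225)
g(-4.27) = 1.34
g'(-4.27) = 0.12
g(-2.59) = 1.77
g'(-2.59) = 0.55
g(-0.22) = -1.05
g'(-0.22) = 1.53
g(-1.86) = 2.54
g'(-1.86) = 2.04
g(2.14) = 0.75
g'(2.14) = -0.00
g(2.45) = 0.76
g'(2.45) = 0.02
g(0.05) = -0.83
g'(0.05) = 0.14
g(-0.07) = -0.88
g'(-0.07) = 0.75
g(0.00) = -0.84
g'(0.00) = 0.40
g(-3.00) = 1.59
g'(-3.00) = 0.34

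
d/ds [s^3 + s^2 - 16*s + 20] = 3*s^2 + 2*s - 16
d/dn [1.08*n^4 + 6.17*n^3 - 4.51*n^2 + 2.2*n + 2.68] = 4.32*n^3 + 18.51*n^2 - 9.02*n + 2.2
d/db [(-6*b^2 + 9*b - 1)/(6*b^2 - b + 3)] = 2*(-24*b^2 - 12*b + 13)/(36*b^4 - 12*b^3 + 37*b^2 - 6*b + 9)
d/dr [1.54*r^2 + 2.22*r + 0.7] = 3.08*r + 2.22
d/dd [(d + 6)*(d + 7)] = 2*d + 13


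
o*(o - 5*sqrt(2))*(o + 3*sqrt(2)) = o^3 - 2*sqrt(2)*o^2 - 30*o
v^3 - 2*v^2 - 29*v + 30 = (v - 6)*(v - 1)*(v + 5)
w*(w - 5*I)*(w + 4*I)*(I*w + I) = I*w^4 + w^3 + I*w^3 + w^2 + 20*I*w^2 + 20*I*w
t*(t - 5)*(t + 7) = t^3 + 2*t^2 - 35*t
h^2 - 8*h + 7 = (h - 7)*(h - 1)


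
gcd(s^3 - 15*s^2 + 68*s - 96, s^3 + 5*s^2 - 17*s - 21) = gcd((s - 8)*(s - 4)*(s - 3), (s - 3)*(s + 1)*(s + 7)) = s - 3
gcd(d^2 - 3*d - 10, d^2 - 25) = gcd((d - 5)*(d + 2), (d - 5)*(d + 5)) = d - 5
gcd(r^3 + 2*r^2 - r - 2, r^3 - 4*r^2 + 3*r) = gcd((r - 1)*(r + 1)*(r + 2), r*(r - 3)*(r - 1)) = r - 1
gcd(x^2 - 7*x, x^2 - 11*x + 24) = 1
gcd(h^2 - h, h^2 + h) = h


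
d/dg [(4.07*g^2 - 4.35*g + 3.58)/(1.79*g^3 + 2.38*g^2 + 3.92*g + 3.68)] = (-7.2853*g^4 + 15.573*g^3 + 7.0828*g^2 + 12.9144*g - 30.0416)/(3.2041*g^6 + 8.5204*g^5 + 19.698*g^4 + 31.8336*g^3 + 32.8832*g^2 + 28.8512*g + 13.5424)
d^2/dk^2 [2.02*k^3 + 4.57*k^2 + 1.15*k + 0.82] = 12.12*k + 9.14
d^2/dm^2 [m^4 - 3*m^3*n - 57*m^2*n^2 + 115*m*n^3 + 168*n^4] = 12*m^2 - 18*m*n - 114*n^2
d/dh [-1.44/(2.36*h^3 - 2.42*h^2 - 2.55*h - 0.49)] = (10.1952*h^2 - 6.9696*h - 3.672)/(-2.36*h^3 + 2.42*h^2 + 2.55*h + 0.49)^2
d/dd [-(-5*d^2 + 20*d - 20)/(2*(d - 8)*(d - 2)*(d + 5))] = 5*(-d^2 + 4*d - 46)/(2*(d^4 - 6*d^3 - 71*d^2 + 240*d + 1600))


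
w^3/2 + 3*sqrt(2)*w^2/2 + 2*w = w*(w/2 + sqrt(2)/2)*(w + 2*sqrt(2))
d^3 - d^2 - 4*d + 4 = (d - 2)*(d - 1)*(d + 2)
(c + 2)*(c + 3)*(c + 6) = c^3 + 11*c^2 + 36*c + 36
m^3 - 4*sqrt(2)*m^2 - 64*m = m*(m - 8*sqrt(2))*(m + 4*sqrt(2))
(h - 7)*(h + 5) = h^2 - 2*h - 35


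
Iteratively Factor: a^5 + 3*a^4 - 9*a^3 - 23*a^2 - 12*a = (a + 1)*(a^4 + 2*a^3 - 11*a^2 - 12*a) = (a + 1)^2*(a^3 + a^2 - 12*a) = (a - 3)*(a + 1)^2*(a^2 + 4*a) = a*(a - 3)*(a + 1)^2*(a + 4)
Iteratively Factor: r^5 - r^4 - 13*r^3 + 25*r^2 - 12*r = (r - 3)*(r^4 + 2*r^3 - 7*r^2 + 4*r) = r*(r - 3)*(r^3 + 2*r^2 - 7*r + 4) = r*(r - 3)*(r - 1)*(r^2 + 3*r - 4) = r*(r - 3)*(r - 1)^2*(r + 4)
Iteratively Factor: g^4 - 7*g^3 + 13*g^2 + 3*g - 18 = (g - 3)*(g^3 - 4*g^2 + g + 6) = (g - 3)*(g + 1)*(g^2 - 5*g + 6) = (g - 3)*(g - 2)*(g + 1)*(g - 3)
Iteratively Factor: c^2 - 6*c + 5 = (c - 1)*(c - 5)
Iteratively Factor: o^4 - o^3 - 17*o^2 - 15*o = (o - 5)*(o^3 + 4*o^2 + 3*o) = (o - 5)*(o + 1)*(o^2 + 3*o) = o*(o - 5)*(o + 1)*(o + 3)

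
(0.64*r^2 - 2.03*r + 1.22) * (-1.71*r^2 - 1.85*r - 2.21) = -1.0944*r^4 + 2.2873*r^3 + 0.2549*r^2 + 2.2293*r - 2.6962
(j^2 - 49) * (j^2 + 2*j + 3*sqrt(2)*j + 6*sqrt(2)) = j^4 + 2*j^3 + 3*sqrt(2)*j^3 - 49*j^2 + 6*sqrt(2)*j^2 - 147*sqrt(2)*j - 98*j - 294*sqrt(2)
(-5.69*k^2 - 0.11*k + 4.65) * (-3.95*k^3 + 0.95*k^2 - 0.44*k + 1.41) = 22.4755*k^5 - 4.971*k^4 - 15.9684*k^3 - 3.557*k^2 - 2.2011*k + 6.5565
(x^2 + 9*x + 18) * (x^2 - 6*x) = x^4 + 3*x^3 - 36*x^2 - 108*x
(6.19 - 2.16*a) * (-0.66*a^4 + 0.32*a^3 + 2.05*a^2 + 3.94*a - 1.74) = 1.4256*a^5 - 4.7766*a^4 - 2.4472*a^3 + 4.1791*a^2 + 28.147*a - 10.7706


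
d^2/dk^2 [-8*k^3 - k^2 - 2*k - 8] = -48*k - 2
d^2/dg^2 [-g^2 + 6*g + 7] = -2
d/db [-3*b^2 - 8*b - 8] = -6*b - 8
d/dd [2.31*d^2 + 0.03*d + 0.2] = 4.62*d + 0.03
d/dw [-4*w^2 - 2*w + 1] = -8*w - 2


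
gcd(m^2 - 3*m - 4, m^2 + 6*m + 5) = m + 1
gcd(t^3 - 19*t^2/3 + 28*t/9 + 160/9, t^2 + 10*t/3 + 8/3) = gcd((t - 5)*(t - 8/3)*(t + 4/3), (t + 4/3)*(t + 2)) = t + 4/3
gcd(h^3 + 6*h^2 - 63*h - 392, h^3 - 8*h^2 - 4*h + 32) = h - 8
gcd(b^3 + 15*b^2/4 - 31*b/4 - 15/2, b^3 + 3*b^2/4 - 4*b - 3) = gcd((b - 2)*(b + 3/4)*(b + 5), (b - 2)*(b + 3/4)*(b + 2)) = b^2 - 5*b/4 - 3/2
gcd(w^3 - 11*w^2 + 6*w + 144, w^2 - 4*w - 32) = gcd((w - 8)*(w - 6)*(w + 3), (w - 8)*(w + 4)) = w - 8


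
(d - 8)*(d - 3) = d^2 - 11*d + 24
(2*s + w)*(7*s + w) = 14*s^2 + 9*s*w + w^2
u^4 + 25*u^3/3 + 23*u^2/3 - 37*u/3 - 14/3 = (u - 1)*(u + 1/3)*(u + 2)*(u + 7)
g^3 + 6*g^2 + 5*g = g*(g + 1)*(g + 5)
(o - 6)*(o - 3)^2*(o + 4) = o^4 - 8*o^3 - 3*o^2 + 126*o - 216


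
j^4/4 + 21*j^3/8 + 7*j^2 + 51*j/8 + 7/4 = (j/4 + 1/4)*(j + 1/2)*(j + 2)*(j + 7)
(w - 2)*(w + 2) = w^2 - 4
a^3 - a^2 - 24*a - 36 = (a - 6)*(a + 2)*(a + 3)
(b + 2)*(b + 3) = b^2 + 5*b + 6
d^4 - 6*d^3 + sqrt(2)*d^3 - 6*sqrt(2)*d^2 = d^2*(d - 6)*(d + sqrt(2))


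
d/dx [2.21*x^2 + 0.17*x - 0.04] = 4.42*x + 0.17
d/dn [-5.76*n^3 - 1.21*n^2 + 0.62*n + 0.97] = -17.28*n^2 - 2.42*n + 0.62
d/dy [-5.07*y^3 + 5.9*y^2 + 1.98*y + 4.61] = -15.21*y^2 + 11.8*y + 1.98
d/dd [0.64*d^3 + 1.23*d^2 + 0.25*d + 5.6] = 1.92*d^2 + 2.46*d + 0.25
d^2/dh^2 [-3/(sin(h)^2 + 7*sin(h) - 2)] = 3*(4*sin(h)^4 + 21*sin(h)^3 + 51*sin(h)^2 - 28*sin(h) - 102)/(sin(h)^2 + 7*sin(h) - 2)^3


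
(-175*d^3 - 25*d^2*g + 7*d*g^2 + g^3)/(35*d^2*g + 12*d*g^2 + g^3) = (-5*d + g)/g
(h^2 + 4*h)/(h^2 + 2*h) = (h + 4)/(h + 2)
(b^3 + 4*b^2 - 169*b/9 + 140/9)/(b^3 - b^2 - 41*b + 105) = (b^2 - 3*b + 20/9)/(b^2 - 8*b + 15)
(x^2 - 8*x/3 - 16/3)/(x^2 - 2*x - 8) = (x + 4/3)/(x + 2)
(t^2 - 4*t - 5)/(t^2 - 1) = (t - 5)/(t - 1)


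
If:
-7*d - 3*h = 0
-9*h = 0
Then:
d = 0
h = 0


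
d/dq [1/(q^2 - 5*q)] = (5 - 2*q)/(q^2*(q - 5)^2)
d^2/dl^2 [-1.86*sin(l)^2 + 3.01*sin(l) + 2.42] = -3.01*sin(l) - 3.72*cos(2*l)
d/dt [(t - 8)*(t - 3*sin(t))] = t + (8 - t)*(3*cos(t) - 1) - 3*sin(t)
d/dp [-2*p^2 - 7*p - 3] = -4*p - 7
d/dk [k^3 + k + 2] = 3*k^2 + 1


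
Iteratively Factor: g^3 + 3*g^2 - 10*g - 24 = (g + 2)*(g^2 + g - 12) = (g - 3)*(g + 2)*(g + 4)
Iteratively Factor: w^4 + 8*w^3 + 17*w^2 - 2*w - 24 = (w + 3)*(w^3 + 5*w^2 + 2*w - 8) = (w + 3)*(w + 4)*(w^2 + w - 2) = (w + 2)*(w + 3)*(w + 4)*(w - 1)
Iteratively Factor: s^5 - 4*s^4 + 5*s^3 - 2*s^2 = (s - 1)*(s^4 - 3*s^3 + 2*s^2) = s*(s - 1)*(s^3 - 3*s^2 + 2*s) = s^2*(s - 1)*(s^2 - 3*s + 2) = s^2*(s - 2)*(s - 1)*(s - 1)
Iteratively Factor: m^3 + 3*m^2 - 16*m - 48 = (m + 3)*(m^2 - 16) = (m - 4)*(m + 3)*(m + 4)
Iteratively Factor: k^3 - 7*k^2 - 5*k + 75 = (k + 3)*(k^2 - 10*k + 25) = (k - 5)*(k + 3)*(k - 5)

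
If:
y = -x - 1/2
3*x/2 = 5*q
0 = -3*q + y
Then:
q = -3/38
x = -5/19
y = -9/38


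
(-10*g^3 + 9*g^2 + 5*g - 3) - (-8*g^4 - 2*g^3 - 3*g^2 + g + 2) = 8*g^4 - 8*g^3 + 12*g^2 + 4*g - 5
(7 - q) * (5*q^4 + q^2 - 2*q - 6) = -5*q^5 + 35*q^4 - q^3 + 9*q^2 - 8*q - 42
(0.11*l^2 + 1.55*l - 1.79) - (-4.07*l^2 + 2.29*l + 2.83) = 4.18*l^2 - 0.74*l - 4.62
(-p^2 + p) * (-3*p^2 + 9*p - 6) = 3*p^4 - 12*p^3 + 15*p^2 - 6*p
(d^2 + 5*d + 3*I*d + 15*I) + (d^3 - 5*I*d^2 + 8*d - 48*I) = d^3 + d^2 - 5*I*d^2 + 13*d + 3*I*d - 33*I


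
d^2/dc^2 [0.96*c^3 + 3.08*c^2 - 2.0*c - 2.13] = 5.76*c + 6.16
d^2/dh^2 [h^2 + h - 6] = 2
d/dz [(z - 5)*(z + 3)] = 2*z - 2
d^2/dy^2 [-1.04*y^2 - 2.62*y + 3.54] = -2.08000000000000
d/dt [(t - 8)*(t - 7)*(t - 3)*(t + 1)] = 4*t^3 - 51*t^2 + 166*t - 67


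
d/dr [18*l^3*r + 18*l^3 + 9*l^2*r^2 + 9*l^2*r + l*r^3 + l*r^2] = l*(18*l^2 + 18*l*r + 9*l + 3*r^2 + 2*r)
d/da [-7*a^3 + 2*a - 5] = 2 - 21*a^2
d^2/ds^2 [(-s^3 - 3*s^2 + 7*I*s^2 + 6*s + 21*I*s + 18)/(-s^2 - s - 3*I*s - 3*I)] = (s^3*(-76 - 40*I) + s^2*(-288 - 36*I) + s*(-540 - 216*I) - 324*I)/(s^6 + s^5*(3 + 9*I) + s^4*(-24 + 27*I) - 80*s^3 + s^2*(-81 - 72*I) + s*(-27 - 81*I) - 27*I)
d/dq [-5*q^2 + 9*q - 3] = 9 - 10*q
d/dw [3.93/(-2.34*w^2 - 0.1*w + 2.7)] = (18.3924*w + 0.393)/(2.34*w^2 + 0.1*w - 2.7)^2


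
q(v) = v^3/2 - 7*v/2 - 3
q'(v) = 3*v^2/2 - 7/2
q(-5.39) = -62.43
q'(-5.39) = 40.08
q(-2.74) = -3.70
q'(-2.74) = 7.76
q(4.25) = 20.51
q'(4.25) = 23.59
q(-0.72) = -0.67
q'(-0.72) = -2.72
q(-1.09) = 0.17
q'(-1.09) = -1.72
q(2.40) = -4.49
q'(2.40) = 5.14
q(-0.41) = -1.60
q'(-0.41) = -3.25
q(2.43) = -4.33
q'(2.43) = 5.36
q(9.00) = 330.00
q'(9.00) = 118.00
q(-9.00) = -336.00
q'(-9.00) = 118.00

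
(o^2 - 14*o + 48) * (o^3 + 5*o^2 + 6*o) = o^5 - 9*o^4 - 16*o^3 + 156*o^2 + 288*o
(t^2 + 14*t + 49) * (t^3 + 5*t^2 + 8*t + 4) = t^5 + 19*t^4 + 127*t^3 + 361*t^2 + 448*t + 196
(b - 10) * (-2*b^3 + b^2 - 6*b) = -2*b^4 + 21*b^3 - 16*b^2 + 60*b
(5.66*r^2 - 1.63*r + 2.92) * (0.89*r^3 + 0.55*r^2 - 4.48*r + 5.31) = 5.0374*r^5 + 1.6623*r^4 - 23.6545*r^3 + 38.963*r^2 - 21.7369*r + 15.5052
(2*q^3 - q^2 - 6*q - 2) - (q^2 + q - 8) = 2*q^3 - 2*q^2 - 7*q + 6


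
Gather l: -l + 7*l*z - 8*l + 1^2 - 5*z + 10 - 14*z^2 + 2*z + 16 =l*(7*z - 9) - 14*z^2 - 3*z + 27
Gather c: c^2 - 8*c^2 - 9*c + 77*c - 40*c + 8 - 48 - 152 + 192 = -7*c^2 + 28*c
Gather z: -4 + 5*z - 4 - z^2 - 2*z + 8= -z^2 + 3*z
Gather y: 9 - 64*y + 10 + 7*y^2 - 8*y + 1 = 7*y^2 - 72*y + 20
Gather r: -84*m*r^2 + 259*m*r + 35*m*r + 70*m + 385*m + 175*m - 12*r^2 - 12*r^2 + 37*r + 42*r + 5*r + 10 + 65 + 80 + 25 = 630*m + r^2*(-84*m - 24) + r*(294*m + 84) + 180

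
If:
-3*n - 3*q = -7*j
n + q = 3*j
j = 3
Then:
No Solution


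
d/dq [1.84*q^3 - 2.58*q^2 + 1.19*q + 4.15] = 5.52*q^2 - 5.16*q + 1.19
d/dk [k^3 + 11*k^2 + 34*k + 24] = 3*k^2 + 22*k + 34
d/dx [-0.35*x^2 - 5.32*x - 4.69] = -0.7*x - 5.32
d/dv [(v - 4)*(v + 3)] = 2*v - 1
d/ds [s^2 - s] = 2*s - 1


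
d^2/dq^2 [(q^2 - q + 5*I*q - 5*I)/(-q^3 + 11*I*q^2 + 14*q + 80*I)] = (-2*q^6 + q^5*(6 - 30*I) + q^4*(-414 - 6*I) + q^3*(666 + 258*I) + q^2*(-480 - 3090*I) + q*(-1740 - 26400*I) + 1600 + 8520*I)/(q^9 - 33*I*q^8 - 405*q^7 + 2015*I*q^6 + 390*q^5 + 29292*I*q^4 + 51976*q^3 + 164160*I*q^2 + 268800*q + 512000*I)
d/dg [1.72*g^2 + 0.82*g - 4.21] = 3.44*g + 0.82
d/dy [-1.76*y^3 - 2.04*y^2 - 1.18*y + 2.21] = -5.28*y^2 - 4.08*y - 1.18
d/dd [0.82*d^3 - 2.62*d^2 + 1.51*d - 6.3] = 2.46*d^2 - 5.24*d + 1.51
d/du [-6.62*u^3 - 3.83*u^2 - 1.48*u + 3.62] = -19.86*u^2 - 7.66*u - 1.48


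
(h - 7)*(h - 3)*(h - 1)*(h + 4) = h^4 - 7*h^3 - 13*h^2 + 103*h - 84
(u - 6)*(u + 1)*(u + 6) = u^3 + u^2 - 36*u - 36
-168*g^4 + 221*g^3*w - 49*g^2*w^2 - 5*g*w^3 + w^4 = (-8*g + w)*(-3*g + w)*(-g + w)*(7*g + w)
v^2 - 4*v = v*(v - 4)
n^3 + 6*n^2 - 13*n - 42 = (n - 3)*(n + 2)*(n + 7)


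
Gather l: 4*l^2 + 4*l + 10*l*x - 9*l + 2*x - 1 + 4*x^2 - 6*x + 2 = 4*l^2 + l*(10*x - 5) + 4*x^2 - 4*x + 1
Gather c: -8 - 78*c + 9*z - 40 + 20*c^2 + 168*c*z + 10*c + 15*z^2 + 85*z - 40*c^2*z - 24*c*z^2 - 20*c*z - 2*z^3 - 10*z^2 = c^2*(20 - 40*z) + c*(-24*z^2 + 148*z - 68) - 2*z^3 + 5*z^2 + 94*z - 48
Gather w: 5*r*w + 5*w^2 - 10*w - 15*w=5*w^2 + w*(5*r - 25)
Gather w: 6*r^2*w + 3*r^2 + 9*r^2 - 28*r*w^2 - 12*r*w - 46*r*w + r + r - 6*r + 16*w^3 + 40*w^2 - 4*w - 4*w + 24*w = 12*r^2 - 4*r + 16*w^3 + w^2*(40 - 28*r) + w*(6*r^2 - 58*r + 16)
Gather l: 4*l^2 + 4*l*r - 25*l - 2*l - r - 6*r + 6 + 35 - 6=4*l^2 + l*(4*r - 27) - 7*r + 35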